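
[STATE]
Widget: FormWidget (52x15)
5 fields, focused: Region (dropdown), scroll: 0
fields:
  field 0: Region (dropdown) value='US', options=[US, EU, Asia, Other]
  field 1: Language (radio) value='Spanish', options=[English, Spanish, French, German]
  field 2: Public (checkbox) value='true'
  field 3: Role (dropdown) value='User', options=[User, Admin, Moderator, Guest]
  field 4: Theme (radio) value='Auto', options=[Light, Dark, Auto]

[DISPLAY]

> Region:     [US                                 ▼]
  Language:   ( ) English  (●) Spanish  ( ) French  
  Public:     [x]                                   
  Role:       [User                               ▼]
  Theme:      ( ) Light  ( ) Dark  (●) Auto         
                                                    
                                                    
                                                    
                                                    
                                                    
                                                    
                                                    
                                                    
                                                    
                                                    


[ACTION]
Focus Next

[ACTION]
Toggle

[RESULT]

  Region:     [US                                 ▼]
> Language:   ( ) English  (●) Spanish  ( ) French  
  Public:     [x]                                   
  Role:       [User                               ▼]
  Theme:      ( ) Light  ( ) Dark  (●) Auto         
                                                    
                                                    
                                                    
                                                    
                                                    
                                                    
                                                    
                                                    
                                                    
                                                    


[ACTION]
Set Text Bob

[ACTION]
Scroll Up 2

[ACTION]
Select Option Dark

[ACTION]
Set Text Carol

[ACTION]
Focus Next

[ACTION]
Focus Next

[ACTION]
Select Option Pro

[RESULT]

  Region:     [US                                 ▼]
  Language:   ( ) English  (●) Spanish  ( ) French  
  Public:     [x]                                   
> Role:       [User                               ▼]
  Theme:      ( ) Light  ( ) Dark  (●) Auto         
                                                    
                                                    
                                                    
                                                    
                                                    
                                                    
                                                    
                                                    
                                                    
                                                    


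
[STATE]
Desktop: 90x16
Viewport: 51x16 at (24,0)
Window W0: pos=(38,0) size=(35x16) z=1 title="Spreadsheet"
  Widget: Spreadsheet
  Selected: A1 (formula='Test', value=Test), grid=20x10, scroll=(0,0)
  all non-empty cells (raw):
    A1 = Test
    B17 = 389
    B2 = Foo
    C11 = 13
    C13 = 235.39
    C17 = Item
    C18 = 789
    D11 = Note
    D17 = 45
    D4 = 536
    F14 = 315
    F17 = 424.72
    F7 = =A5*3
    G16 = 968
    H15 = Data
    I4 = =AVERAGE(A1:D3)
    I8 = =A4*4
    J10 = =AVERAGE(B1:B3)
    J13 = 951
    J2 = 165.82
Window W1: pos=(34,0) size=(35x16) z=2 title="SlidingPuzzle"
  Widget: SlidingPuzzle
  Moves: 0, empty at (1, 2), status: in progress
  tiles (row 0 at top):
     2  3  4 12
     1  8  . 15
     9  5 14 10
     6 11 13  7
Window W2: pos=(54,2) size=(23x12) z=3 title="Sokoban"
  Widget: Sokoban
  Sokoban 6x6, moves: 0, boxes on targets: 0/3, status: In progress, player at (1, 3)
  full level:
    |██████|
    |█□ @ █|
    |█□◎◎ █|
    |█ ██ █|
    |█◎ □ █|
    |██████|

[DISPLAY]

          ┏━━━━━━━━━━━━━━━━━━━━━━━━━━━━━━━━━┓━━━┓  
          ┃ SlidingPuzzle                   ┃   ┃  
          ┠───────────────────┏━━━━━━━━━━━━━━━━━━━━
          ┃┌────┬────┬────┬───┃ Sokoban            
          ┃│  2 │  3 │  4 │ 12┠────────────────────
          ┃├────┼────┼────┼───┃██████              
          ┃│  1 │  8 │    │ 15┃█□ @ █              
          ┃├────┼────┼────┼───┃█□◎◎ █              
          ┃│  9 │  5 │ 14 │ 10┃█ ██ █              
          ┃├────┼────┼────┼───┃█◎ □ █              
          ┃│  6 │ 11 │ 13 │  7┃██████              
          ┃└────┴────┴────┴───┃Moves: 0  0/3       
          ┃Moves: 0           ┃                    
          ┃                   ┗━━━━━━━━━━━━━━━━━━━━
          ┃                                 ┃   ┃  
          ┗━━━━━━━━━━━━━━━━━━━━━━━━━━━━━━━━━┛━━━┛  


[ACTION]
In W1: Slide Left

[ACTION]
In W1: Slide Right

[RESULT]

          ┏━━━━━━━━━━━━━━━━━━━━━━━━━━━━━━━━━┓━━━┓  
          ┃ SlidingPuzzle                   ┃   ┃  
          ┠───────────────────┏━━━━━━━━━━━━━━━━━━━━
          ┃┌────┬────┬────┬───┃ Sokoban            
          ┃│  2 │  3 │  4 │ 12┠────────────────────
          ┃├────┼────┼────┼───┃██████              
          ┃│  1 │  8 │    │ 15┃█□ @ █              
          ┃├────┼────┼────┼───┃█□◎◎ █              
          ┃│  9 │  5 │ 14 │ 10┃█ ██ █              
          ┃├────┼────┼────┼───┃█◎ □ █              
          ┃│  6 │ 11 │ 13 │  7┃██████              
          ┃└────┴────┴────┴───┃Moves: 0  0/3       
          ┃Moves: 2           ┃                    
          ┃                   ┗━━━━━━━━━━━━━━━━━━━━
          ┃                                 ┃   ┃  
          ┗━━━━━━━━━━━━━━━━━━━━━━━━━━━━━━━━━┛━━━┛  


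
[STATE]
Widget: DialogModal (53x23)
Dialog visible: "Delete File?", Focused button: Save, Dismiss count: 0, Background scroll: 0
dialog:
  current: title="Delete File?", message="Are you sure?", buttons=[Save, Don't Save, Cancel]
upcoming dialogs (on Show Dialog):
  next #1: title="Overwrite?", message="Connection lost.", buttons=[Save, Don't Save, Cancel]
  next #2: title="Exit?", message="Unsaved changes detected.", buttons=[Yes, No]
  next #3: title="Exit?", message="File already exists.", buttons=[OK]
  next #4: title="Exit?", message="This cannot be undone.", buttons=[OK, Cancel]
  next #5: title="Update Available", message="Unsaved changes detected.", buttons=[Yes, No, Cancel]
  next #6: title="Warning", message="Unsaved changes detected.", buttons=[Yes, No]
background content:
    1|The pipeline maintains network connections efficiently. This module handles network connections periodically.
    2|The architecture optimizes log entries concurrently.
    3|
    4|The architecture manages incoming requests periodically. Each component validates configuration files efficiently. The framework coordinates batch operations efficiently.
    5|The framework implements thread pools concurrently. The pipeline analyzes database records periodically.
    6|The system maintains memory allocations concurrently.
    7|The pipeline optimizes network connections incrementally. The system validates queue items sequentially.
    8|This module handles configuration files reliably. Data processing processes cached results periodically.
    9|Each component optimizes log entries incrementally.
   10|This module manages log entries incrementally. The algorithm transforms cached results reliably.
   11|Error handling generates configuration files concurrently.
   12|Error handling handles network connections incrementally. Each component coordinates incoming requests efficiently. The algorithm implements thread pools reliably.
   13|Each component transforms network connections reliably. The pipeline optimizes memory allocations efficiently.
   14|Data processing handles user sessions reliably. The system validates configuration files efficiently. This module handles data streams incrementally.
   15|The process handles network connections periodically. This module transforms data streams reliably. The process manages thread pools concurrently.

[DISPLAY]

The pipeline maintains network connections efficientl
The architecture optimizes log entries concurrently. 
                                                     
The architecture manages incoming requests periodical
The framework implements thread pools concurrently. T
The system maintains memory allocations concurrently.
The pipeline optimizes network connections incrementa
This module handles configuration files reliably. Dat
Each component optimizes log entries incrementally.  
This modul┌──────────────────────────────┐lly. The al
Error hand│         Delete File?         │es concurre
Error hand│        Are you sure?         │ incrementa
Each compo│ [Save]  Don't Save   Cancel  │ons reliabl
Data proce└──────────────────────────────┘ably. The s
The process handles network connections periodically.
                                                     
                                                     
                                                     
                                                     
                                                     
                                                     
                                                     
                                                     


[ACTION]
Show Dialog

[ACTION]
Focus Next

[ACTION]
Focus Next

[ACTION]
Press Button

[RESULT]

The pipeline maintains network connections efficientl
The architecture optimizes log entries concurrently. 
                                                     
The architecture manages incoming requests periodical
The framework implements thread pools concurrently. T
The system maintains memory allocations concurrently.
The pipeline optimizes network connections incrementa
This module handles configuration files reliably. Dat
Each component optimizes log entries incrementally.  
This module manages log entries incrementally. The al
Error handling generates configuration files concurre
Error handling handles network connections incrementa
Each component transforms network connections reliabl
Data processing handles user sessions reliably. The s
The process handles network connections periodically.
                                                     
                                                     
                                                     
                                                     
                                                     
                                                     
                                                     
                                                     


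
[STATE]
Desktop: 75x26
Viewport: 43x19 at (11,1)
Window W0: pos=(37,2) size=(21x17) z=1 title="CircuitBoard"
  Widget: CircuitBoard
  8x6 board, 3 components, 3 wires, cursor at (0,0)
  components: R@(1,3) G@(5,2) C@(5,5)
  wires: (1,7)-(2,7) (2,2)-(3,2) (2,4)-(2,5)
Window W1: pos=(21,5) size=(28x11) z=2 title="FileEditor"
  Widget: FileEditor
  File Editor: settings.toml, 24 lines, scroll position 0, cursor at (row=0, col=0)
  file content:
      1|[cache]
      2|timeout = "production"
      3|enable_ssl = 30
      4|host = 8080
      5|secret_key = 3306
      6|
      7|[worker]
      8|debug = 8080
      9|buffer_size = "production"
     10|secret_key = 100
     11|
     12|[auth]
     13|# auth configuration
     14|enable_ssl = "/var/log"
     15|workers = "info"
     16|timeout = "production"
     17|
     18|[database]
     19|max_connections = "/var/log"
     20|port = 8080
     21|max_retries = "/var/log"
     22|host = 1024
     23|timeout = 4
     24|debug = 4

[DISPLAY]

                                           
                          ┏━━━━━━━━━━━━━━━━
                          ┃ CircuitBoard   
                          ┠────────────────
          ┏━━━━━━━━━━━━━━━━━━━━━━━━━━┓4 5 6
          ┃ FileEditor               ┃     
          ┠──────────────────────────┨     
          ┃█cache]                  ▲┃     
          ┃timeout = "production"   █┃     
          ┃enable_ssl = 30          ░┃ ·   
          ┃host = 8080              ░┃ │   
          ┃secret_key = 3306        ░┃ ·   
          ┃                         ░┃     
          ┃[worker]                 ▼┃     
          ┗━━━━━━━━━━━━━━━━━━━━━━━━━━┛     
                          ┃5           G   
                          ┃Cursor: (0,0)   
                          ┗━━━━━━━━━━━━━━━━
                                           


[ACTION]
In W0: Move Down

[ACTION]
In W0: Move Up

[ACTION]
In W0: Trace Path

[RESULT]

                                           
                          ┏━━━━━━━━━━━━━━━━
                          ┃ CircuitBoard   
                          ┠────────────────
          ┏━━━━━━━━━━━━━━━━━━━━━━━━━━┓4 5 6
          ┃ FileEditor               ┃     
          ┠──────────────────────────┨     
          ┃█cache]                  ▲┃     
          ┃timeout = "production"   █┃     
          ┃enable_ssl = 30          ░┃ ·   
          ┃host = 8080              ░┃ │   
          ┃secret_key = 3306        ░┃ ·   
          ┃                         ░┃     
          ┃[worker]                 ▼┃     
          ┗━━━━━━━━━━━━━━━━━━━━━━━━━━┛     
                          ┃5           G   
                          ┃Cursor: (0,0)  T
                          ┗━━━━━━━━━━━━━━━━
                                           


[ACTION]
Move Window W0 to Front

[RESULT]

                                           
                          ┏━━━━━━━━━━━━━━━━
                          ┃ CircuitBoard   
                          ┠────────────────
          ┏━━━━━━━━━━━━━━━┃   0 1 2 3 4 5 6
          ┃ FileEditor    ┃0  [.]          
          ┠───────────────┃                
          ┃█cache]        ┃1               
          ┃timeout = "prod┃                
          ┃enable_ssl = 30┃2           ·   
          ┃host = 8080    ┃            │   
          ┃secret_key = 33┃3           ·   
          ┃               ┃                
          ┃[worker]       ┃4               
          ┗━━━━━━━━━━━━━━━┃                
                          ┃5           G   
                          ┃Cursor: (0,0)  T
                          ┗━━━━━━━━━━━━━━━━
                                           


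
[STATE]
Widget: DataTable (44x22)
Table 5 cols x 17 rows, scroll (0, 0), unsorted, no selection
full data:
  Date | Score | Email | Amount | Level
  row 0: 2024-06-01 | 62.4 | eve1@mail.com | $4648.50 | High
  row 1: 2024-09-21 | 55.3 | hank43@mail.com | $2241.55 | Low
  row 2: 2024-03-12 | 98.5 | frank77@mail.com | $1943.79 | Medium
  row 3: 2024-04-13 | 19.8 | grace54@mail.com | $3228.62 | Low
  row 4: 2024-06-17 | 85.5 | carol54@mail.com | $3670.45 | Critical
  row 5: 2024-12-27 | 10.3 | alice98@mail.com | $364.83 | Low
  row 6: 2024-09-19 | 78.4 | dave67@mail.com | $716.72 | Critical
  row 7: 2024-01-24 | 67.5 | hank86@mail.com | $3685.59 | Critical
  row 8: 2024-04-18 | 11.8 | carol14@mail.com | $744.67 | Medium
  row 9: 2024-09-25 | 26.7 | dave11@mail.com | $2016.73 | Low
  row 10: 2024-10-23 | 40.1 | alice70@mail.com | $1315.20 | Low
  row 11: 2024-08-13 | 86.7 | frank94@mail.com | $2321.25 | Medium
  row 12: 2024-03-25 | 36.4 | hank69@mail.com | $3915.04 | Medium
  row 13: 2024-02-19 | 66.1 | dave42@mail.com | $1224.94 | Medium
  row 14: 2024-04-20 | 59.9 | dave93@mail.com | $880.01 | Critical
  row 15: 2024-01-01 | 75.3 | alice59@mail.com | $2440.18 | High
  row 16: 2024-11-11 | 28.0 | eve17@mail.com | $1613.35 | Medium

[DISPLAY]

Date      │Score│Email           │Amount  │L
──────────┼─────┼────────────────┼────────┼─
2024-06-01│62.4 │eve1@mail.com   │$4648.50│H
2024-09-21│55.3 │hank43@mail.com │$2241.55│L
2024-03-12│98.5 │frank77@mail.com│$1943.79│M
2024-04-13│19.8 │grace54@mail.com│$3228.62│L
2024-06-17│85.5 │carol54@mail.com│$3670.45│C
2024-12-27│10.3 │alice98@mail.com│$364.83 │L
2024-09-19│78.4 │dave67@mail.com │$716.72 │C
2024-01-24│67.5 │hank86@mail.com │$3685.59│C
2024-04-18│11.8 │carol14@mail.com│$744.67 │M
2024-09-25│26.7 │dave11@mail.com │$2016.73│L
2024-10-23│40.1 │alice70@mail.com│$1315.20│L
2024-08-13│86.7 │frank94@mail.com│$2321.25│M
2024-03-25│36.4 │hank69@mail.com │$3915.04│M
2024-02-19│66.1 │dave42@mail.com │$1224.94│M
2024-04-20│59.9 │dave93@mail.com │$880.01 │C
2024-01-01│75.3 │alice59@mail.com│$2440.18│H
2024-11-11│28.0 │eve17@mail.com  │$1613.35│M
                                            
                                            
                                            


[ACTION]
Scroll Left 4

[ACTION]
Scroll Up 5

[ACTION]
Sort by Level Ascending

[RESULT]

Date      │Score│Email           │Amount  │L
──────────┼─────┼────────────────┼────────┼─
2024-06-17│85.5 │carol54@mail.com│$3670.45│C
2024-09-19│78.4 │dave67@mail.com │$716.72 │C
2024-01-24│67.5 │hank86@mail.com │$3685.59│C
2024-04-20│59.9 │dave93@mail.com │$880.01 │C
2024-06-01│62.4 │eve1@mail.com   │$4648.50│H
2024-01-01│75.3 │alice59@mail.com│$2440.18│H
2024-09-21│55.3 │hank43@mail.com │$2241.55│L
2024-04-13│19.8 │grace54@mail.com│$3228.62│L
2024-12-27│10.3 │alice98@mail.com│$364.83 │L
2024-09-25│26.7 │dave11@mail.com │$2016.73│L
2024-10-23│40.1 │alice70@mail.com│$1315.20│L
2024-03-12│98.5 │frank77@mail.com│$1943.79│M
2024-04-18│11.8 │carol14@mail.com│$744.67 │M
2024-08-13│86.7 │frank94@mail.com│$2321.25│M
2024-03-25│36.4 │hank69@mail.com │$3915.04│M
2024-02-19│66.1 │dave42@mail.com │$1224.94│M
2024-11-11│28.0 │eve17@mail.com  │$1613.35│M
                                            
                                            
                                            


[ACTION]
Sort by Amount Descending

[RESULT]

Date      │Score│Email           │Amount ▼│L
──────────┼─────┼────────────────┼────────┼─
2024-06-01│62.4 │eve1@mail.com   │$4648.50│H
2024-03-25│36.4 │hank69@mail.com │$3915.04│M
2024-01-24│67.5 │hank86@mail.com │$3685.59│C
2024-06-17│85.5 │carol54@mail.com│$3670.45│C
2024-04-13│19.8 │grace54@mail.com│$3228.62│L
2024-01-01│75.3 │alice59@mail.com│$2440.18│H
2024-08-13│86.7 │frank94@mail.com│$2321.25│M
2024-09-21│55.3 │hank43@mail.com │$2241.55│L
2024-09-25│26.7 │dave11@mail.com │$2016.73│L
2024-03-12│98.5 │frank77@mail.com│$1943.79│M
2024-11-11│28.0 │eve17@mail.com  │$1613.35│M
2024-10-23│40.1 │alice70@mail.com│$1315.20│L
2024-02-19│66.1 │dave42@mail.com │$1224.94│M
2024-04-20│59.9 │dave93@mail.com │$880.01 │C
2024-04-18│11.8 │carol14@mail.com│$744.67 │M
2024-09-19│78.4 │dave67@mail.com │$716.72 │C
2024-12-27│10.3 │alice98@mail.com│$364.83 │L
                                            
                                            
                                            


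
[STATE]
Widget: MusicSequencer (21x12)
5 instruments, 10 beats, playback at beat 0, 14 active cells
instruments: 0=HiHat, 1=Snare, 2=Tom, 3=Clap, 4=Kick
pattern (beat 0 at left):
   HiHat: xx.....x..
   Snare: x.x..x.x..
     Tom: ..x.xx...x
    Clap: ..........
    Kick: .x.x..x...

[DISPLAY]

      ▼123456789     
 HiHat██·····█··     
 Snare█·█··█·█··     
   Tom··█·██···█     
  Clap··········     
  Kick·█·█··█···     
                     
                     
                     
                     
                     
                     


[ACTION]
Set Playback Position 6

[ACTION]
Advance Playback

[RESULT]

      0123456▼89     
 HiHat██·····█··     
 Snare█·█··█·█··     
   Tom··█·██···█     
  Clap··········     
  Kick·█·█··█···     
                     
                     
                     
                     
                     
                     


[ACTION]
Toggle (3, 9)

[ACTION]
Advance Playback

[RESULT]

      01234567▼9     
 HiHat██·····█··     
 Snare█·█··█·█··     
   Tom··█·██···█     
  Clap·········█     
  Kick·█·█··█···     
                     
                     
                     
                     
                     
                     


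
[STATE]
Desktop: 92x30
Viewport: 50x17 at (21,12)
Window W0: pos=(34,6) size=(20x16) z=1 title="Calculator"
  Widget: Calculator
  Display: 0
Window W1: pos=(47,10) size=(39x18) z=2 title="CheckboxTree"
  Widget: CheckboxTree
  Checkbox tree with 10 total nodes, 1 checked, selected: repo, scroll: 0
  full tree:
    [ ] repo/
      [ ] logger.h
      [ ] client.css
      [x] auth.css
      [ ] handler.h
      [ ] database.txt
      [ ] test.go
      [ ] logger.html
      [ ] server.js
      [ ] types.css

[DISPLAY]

             ┃├───┼───┼───┠───────────────────────
             ┃│ 4 │ 5 │ 6 ┃>[-] repo/             
             ┃├───┼───┼───┃   [ ] logger.h        
             ┃│ 1 │ 2 │ 3 ┃   [ ] client.css      
             ┃├───┼───┼───┃   [x] auth.css        
             ┃│ 0 │ . │ = ┃   [ ] handler.h       
             ┃├───┼───┼───┃   [ ] database.txt    
             ┃│ C │ MC│ MR┃   [ ] test.go         
             ┃└───┴───┴───┃   [ ] logger.html     
             ┗━━━━━━━━━━━━┃   [ ] server.js       
                          ┃   [ ] types.css       
                          ┃                       
                          ┃                       
                          ┃                       
                          ┃                       
                          ┗━━━━━━━━━━━━━━━━━━━━━━━
                                                  


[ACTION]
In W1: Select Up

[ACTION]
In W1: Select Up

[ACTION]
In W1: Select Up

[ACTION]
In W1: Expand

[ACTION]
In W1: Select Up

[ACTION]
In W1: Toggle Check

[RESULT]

             ┃├───┼───┼───┠───────────────────────
             ┃│ 4 │ 5 │ 6 ┃>[x] repo/             
             ┃├───┼───┼───┃   [x] logger.h        
             ┃│ 1 │ 2 │ 3 ┃   [x] client.css      
             ┃├───┼───┼───┃   [x] auth.css        
             ┃│ 0 │ . │ = ┃   [x] handler.h       
             ┃├───┼───┼───┃   [x] database.txt    
             ┃│ C │ MC│ MR┃   [x] test.go         
             ┃└───┴───┴───┃   [x] logger.html     
             ┗━━━━━━━━━━━━┃   [x] server.js       
                          ┃   [x] types.css       
                          ┃                       
                          ┃                       
                          ┃                       
                          ┃                       
                          ┗━━━━━━━━━━━━━━━━━━━━━━━
                                                  


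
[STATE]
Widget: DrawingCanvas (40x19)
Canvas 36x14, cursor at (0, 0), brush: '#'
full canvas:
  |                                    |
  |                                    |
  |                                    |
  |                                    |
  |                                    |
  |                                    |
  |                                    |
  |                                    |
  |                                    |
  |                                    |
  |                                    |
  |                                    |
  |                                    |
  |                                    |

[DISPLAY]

+                                       
                                        
                                        
                                        
                                        
                                        
                                        
                                        
                                        
                                        
                                        
                                        
                                        
                                        
                                        
                                        
                                        
                                        
                                        


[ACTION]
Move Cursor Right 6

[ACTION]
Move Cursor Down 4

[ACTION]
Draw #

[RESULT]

                                        
                                        
                                        
                                        
      #                                 
                                        
                                        
                                        
                                        
                                        
                                        
                                        
                                        
                                        
                                        
                                        
                                        
                                        
                                        


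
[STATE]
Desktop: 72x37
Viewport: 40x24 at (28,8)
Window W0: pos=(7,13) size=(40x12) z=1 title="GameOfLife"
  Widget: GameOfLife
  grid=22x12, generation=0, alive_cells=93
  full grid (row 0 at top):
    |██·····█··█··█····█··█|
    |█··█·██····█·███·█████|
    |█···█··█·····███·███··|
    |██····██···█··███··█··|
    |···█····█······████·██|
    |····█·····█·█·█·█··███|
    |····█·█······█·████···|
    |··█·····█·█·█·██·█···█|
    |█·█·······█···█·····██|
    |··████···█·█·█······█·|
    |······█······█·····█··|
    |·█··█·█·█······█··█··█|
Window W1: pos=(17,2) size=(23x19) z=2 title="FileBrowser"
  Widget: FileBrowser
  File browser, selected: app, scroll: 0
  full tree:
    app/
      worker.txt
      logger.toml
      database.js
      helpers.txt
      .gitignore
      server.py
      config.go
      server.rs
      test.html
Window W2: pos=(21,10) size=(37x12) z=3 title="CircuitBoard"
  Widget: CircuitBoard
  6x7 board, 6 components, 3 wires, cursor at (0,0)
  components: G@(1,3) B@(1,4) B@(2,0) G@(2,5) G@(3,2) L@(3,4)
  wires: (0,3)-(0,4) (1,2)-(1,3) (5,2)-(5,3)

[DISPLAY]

se.js      ┃                            
s.txt      ┃                            
━━━━━━━━━━━━━━━━━━━━━━━━━━━━━┓          
itBoard                      ┃          
─────────────────────────────┨          
 2 3 4 5                     ┃          
          · ─ ·              ┃          
                             ┃          
      · ─ G   B              ┃          
                             ┃          
                  G          ┃          
                             ┃          
      G       L              ┃          
━━━━━━━━━━━━━━━━━━━━━━━━━━━━━┛          
·█                ┃                     
██                ┃                     
━━━━━━━━━━━━━━━━━━┛                     
                                        
                                        
                                        
                                        
                                        
                                        
                                        


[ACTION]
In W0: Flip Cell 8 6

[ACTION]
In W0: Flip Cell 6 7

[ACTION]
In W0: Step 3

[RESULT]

se.js      ┃                            
s.txt      ┃                            
━━━━━━━━━━━━━━━━━━━━━━━━━━━━━┓          
itBoard                      ┃          
─────────────────────────────┨          
 2 3 4 5                     ┃          
          · ─ ·              ┃          
                             ┃          
      · ─ G   B              ┃          
                             ┃          
                  G          ┃          
                             ┃          
      G       L              ┃          
━━━━━━━━━━━━━━━━━━━━━━━━━━━━━┛          
··                ┃                     
··                ┃                     
━━━━━━━━━━━━━━━━━━┛                     
                                        
                                        
                                        
                                        
                                        
                                        
                                        


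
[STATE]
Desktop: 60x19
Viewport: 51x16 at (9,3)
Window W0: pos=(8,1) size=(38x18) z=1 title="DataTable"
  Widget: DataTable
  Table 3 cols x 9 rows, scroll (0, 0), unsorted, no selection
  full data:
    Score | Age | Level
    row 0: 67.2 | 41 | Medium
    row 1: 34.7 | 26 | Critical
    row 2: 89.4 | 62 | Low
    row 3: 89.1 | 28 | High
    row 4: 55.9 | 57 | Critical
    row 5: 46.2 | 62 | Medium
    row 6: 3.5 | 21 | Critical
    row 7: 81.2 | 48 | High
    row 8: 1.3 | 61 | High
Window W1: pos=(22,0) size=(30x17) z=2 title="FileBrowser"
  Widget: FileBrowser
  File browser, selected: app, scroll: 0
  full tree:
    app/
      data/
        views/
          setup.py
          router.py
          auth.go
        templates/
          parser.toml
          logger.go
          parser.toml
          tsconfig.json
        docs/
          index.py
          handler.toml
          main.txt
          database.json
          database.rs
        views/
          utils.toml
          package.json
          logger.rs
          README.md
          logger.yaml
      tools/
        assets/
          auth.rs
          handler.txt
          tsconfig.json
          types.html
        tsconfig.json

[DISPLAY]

─────────────┃> [-] app/                  ┃        
Score│Age│Lev┃    [+] data/               ┃        
─────┼───┼───┃    [+] tools/              ┃        
67.2 │41 │Med┃                            ┃        
34.7 │26 │Cri┃                            ┃        
89.4 │62 │Low┃                            ┃        
89.1 │28 │Hig┃                            ┃        
55.9 │57 │Cri┃                            ┃        
46.2 │62 │Med┃                            ┃        
3.5  │21 │Cri┃                            ┃        
81.2 │48 │Hig┃                            ┃        
1.3  │61 │Hig┃                            ┃        
             ┃                            ┃        
             ┗━━━━━━━━━━━━━━━━━━━━━━━━━━━━┛        
                                    ┃              
━━━━━━━━━━━━━━━━━━━━━━━━━━━━━━━━━━━━┛              


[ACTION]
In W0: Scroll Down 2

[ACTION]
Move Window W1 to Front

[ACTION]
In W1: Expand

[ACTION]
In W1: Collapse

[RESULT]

─────────────┃> [+] app/                  ┃        
Score│Age│Lev┃                            ┃        
─────┼───┼───┃                            ┃        
67.2 │41 │Med┃                            ┃        
34.7 │26 │Cri┃                            ┃        
89.4 │62 │Low┃                            ┃        
89.1 │28 │Hig┃                            ┃        
55.9 │57 │Cri┃                            ┃        
46.2 │62 │Med┃                            ┃        
3.5  │21 │Cri┃                            ┃        
81.2 │48 │Hig┃                            ┃        
1.3  │61 │Hig┃                            ┃        
             ┃                            ┃        
             ┗━━━━━━━━━━━━━━━━━━━━━━━━━━━━┛        
                                    ┃              
━━━━━━━━━━━━━━━━━━━━━━━━━━━━━━━━━━━━┛              


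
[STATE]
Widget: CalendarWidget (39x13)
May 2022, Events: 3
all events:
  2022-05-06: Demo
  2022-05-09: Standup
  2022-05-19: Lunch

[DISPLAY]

                May 2022               
Mo Tu We Th Fr Sa Su                   
                   1                   
 2  3  4  5  6*  7  8                  
 9* 10 11 12 13 14 15                  
16 17 18 19* 20 21 22                  
23 24 25 26 27 28 29                   
30 31                                  
                                       
                                       
                                       
                                       
                                       


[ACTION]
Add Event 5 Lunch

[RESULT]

                May 2022               
Mo Tu We Th Fr Sa Su                   
                   1                   
 2  3  4  5*  6*  7  8                 
 9* 10 11 12 13 14 15                  
16 17 18 19* 20 21 22                  
23 24 25 26 27 28 29                   
30 31                                  
                                       
                                       
                                       
                                       
                                       


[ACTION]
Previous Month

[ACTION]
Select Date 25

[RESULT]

               April 2022              
Mo Tu We Th Fr Sa Su                   
             1  2  3                   
 4  5  6  7  8  9 10                   
11 12 13 14 15 16 17                   
18 19 20 21 22 23 24                   
[25] 26 27 28 29 30                    
                                       
                                       
                                       
                                       
                                       
                                       


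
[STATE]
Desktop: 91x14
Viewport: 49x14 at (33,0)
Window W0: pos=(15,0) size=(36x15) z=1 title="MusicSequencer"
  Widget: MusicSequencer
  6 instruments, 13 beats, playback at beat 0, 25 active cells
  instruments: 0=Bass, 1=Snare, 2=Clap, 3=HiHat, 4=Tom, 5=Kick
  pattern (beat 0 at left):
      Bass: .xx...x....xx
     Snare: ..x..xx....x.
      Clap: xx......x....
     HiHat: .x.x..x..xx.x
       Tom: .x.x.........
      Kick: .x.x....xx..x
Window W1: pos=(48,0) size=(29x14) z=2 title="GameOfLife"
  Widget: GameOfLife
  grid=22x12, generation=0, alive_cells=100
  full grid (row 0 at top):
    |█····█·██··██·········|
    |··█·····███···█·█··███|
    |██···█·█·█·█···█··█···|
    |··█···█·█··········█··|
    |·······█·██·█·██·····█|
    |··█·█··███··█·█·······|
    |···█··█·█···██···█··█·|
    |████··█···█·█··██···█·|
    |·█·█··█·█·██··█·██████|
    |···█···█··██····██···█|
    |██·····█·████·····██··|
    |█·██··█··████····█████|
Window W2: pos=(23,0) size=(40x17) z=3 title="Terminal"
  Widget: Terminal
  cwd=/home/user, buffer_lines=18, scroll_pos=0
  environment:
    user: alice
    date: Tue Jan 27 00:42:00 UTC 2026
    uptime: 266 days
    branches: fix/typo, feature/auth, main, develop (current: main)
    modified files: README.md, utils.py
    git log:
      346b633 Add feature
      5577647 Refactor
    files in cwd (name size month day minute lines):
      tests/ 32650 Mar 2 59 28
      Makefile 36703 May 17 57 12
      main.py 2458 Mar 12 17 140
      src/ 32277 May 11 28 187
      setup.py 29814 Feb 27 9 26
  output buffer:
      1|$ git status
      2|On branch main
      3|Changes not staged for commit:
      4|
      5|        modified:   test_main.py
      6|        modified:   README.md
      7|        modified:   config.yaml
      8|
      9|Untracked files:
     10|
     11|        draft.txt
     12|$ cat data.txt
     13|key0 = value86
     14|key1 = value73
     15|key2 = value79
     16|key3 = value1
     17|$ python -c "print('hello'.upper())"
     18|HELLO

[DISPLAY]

━━━━━━━━━━━━━━━━━━━━━━━━━━━━━┓━━━━━━━━━━━━━┓     
                             ┃             ┃     
─────────────────────────────┨─────────────┨     
tus                          ┃             ┃     
 main                        ┃█·█··███     ┃     
ot staged for commit:        ┃·█··█···     ┃     
                             ┃·····█··     ┃     
odified:   test_main.py      ┃██·····█     ┃     
odified:   README.md         ┃█·······     ┃     
odified:   config.yaml       ┃···█··█·     ┃     
                             ┃·██···█·     ┃     
 files:                      ┃█·██████     ┃     
                             ┃··██···█     ┃     
raft.txt                     ┃━━━━━━━━━━━━━┛     


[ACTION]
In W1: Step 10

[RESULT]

━━━━━━━━━━━━━━━━━━━━━━━━━━━━━┓━━━━━━━━━━━━━┓     
                             ┃             ┃     
─────────────────────────────┨─────────────┨     
tus                          ┃             ┃     
 main                        ┃████·██·     ┃     
ot staged for commit:        ┃·····█··     ┃     
                             ┃█·██·█··     ┃     
odified:   test_main.py      ┃··█·█···     ┃     
odified:   README.md         ┃█·······     ┃     
odified:   config.yaml       ┃███·····     ┃     
                             ┃·█······     ┃     
 files:                      ┃██······     ┃     
                             ┃······██     ┃     
raft.txt                     ┃━━━━━━━━━━━━━┛     


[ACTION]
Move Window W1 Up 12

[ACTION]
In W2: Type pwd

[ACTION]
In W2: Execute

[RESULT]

━━━━━━━━━━━━━━━━━━━━━━━━━━━━━┓━━━━━━━━━━━━━┓     
                             ┃             ┃     
─────────────────────────────┨─────────────┨     
 files:                      ┃             ┃     
                             ┃████·██·     ┃     
raft.txt                     ┃·····█··     ┃     
a.txt                        ┃█·██·█··     ┃     
lue86                        ┃··█·█···     ┃     
lue73                        ┃█·······     ┃     
lue79                        ┃███·····     ┃     
lue1                         ┃·█······     ┃     
-c "print('hello'.upper())"  ┃██······     ┃     
                             ┃······██     ┃     
                             ┃━━━━━━━━━━━━━┛     
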